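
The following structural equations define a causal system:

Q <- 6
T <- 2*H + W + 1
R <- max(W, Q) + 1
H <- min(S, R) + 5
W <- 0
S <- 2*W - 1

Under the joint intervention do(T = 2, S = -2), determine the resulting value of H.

Setting T = 2, S = -2 by intervention discards those variables' equations.
R = max(W, Q) + 1  [with W=0, Q=6]  = 7
H = min(S, R) + 5  [with S=-2, R=7]  = 3

3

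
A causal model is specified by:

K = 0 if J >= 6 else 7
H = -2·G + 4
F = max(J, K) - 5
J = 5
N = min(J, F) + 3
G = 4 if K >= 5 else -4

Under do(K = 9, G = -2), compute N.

7

The joint intervention fixes K = 9, G = -2, removing each variable's own equation.
F = max(J, K) - 5  [with J=5, K=9]  = 4
N = min(J, F) + 3  [with J=5, F=4]  = 7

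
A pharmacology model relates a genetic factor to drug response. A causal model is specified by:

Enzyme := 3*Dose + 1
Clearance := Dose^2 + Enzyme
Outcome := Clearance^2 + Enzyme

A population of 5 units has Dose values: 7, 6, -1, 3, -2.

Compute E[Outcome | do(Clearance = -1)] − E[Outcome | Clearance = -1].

do(Clearance=-1) breaks Clearance's dependence on Dose. With Clearance=-1 fixed, Outcome across the units is 23, 20, -1, 11, -4, mean 9.8.
Conditioning on Clearance=-1 selects the 2 unit(s) with Dose ∈ {-1, -2}. Their Outcome values: -1, -4. Mean = -2.5.
Difference = 9.8 − (-2.5) = 12.3.

12.3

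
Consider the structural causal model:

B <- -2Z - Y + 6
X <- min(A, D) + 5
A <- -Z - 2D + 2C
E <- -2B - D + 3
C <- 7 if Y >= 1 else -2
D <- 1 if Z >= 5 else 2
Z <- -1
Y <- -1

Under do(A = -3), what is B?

9

do(A=-3) replaces the equation A <- -Z - 2D + 2C with the constant A = -3.
B is not downstream of the intervention, so its value is determined by the original equations.
B = -2Z - Y + 6  [with Z=-1, Y=-1]  = 9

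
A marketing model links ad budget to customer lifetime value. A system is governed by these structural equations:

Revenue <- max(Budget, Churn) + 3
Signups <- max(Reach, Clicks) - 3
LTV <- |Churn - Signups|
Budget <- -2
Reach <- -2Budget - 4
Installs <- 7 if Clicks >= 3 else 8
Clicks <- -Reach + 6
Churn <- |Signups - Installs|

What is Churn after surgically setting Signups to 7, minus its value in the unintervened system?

-4

The intervention breaks the incoming arrows to Signups: Signups <- max(Reach, Clicks) - 3 no longer applies, and Signups = 7.
Reach = -2Budget - 4  [with Budget=-2]  = 0
Clicks = -Reach + 6  [with Reach=0]  = 6
Installs = 7 if Clicks >= 3 else 8  [with Clicks=6]  = 7
Churn = |Signups - Installs|  [with Signups=7, Installs=7]  = 0
Without intervention: Reach = -2Budget - 4  [with Budget=-2]  = 0; Clicks = -Reach + 6  [with Reach=0]  = 6; Installs = 7 if Clicks >= 3 else 8  [with Clicks=6]  = 7; Signups = max(Reach, Clicks) - 3  [with Reach=0, Clicks=6]  = 3; Churn = |Signups - Installs|  [with Signups=3, Installs=7]  = 4.
Change = 0 − 4 = -4.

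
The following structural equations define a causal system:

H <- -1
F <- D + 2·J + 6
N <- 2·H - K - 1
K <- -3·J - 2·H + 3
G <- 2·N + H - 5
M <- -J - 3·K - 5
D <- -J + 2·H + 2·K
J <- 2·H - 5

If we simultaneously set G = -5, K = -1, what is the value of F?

Under do(G = -5, K = -1), each intervened variable's structural equation is replaced by its fixed value.
J = 2·H - 5  [with H=-1]  = -7
D = -J + 2·H + 2·K  [with J=-7, H=-1, K=-1]  = 3
F = D + 2·J + 6  [with D=3, J=-7]  = -5

-5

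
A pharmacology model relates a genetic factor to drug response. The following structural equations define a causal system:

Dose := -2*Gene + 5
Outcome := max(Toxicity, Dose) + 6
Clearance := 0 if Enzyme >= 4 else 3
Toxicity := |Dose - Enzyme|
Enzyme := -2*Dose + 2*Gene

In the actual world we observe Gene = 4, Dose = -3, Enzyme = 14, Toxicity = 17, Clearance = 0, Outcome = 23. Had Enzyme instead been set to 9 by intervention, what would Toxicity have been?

The intervention breaks the incoming arrows to Enzyme: Enzyme := -2*Dose + 2*Gene no longer applies, and Enzyme = 9.
Dose = -2*Gene + 5  [with Gene=4]  = -3
Toxicity = |Dose - Enzyme|  [with Dose=-3, Enzyme=9]  = 12

12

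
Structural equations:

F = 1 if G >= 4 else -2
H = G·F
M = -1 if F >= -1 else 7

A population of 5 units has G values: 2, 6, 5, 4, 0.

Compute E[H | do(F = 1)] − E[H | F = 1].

do(F=1) breaks F's dependence on G. With F=1 fixed, H across the units is 2, 6, 5, 4, 0, mean 3.4.
Observing F=1 restricts to units where F's equation naturally yields 1: G ∈ {6, 5, 4}. In that subpopulation H = 6, 5, 4, mean 5.
Difference = 3.4 − 5 = -1.6.

-1.6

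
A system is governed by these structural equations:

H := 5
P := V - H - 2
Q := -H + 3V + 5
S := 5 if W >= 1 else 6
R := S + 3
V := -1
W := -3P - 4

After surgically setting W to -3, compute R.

Under do(W=-3), the mechanism W := -3P - 4 is discarded; W is fixed at -3.
S = 5 if W >= 1 else 6  [with W=-3]  = 6
R = S + 3  [with S=6]  = 9

9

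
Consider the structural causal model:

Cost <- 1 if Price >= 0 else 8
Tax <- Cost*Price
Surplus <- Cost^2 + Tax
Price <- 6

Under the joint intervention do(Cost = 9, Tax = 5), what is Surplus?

Setting Cost = 9, Tax = 5 by intervention discards those variables' equations.
Surplus = Cost^2 + Tax  [with Cost=9, Tax=5]  = 86

86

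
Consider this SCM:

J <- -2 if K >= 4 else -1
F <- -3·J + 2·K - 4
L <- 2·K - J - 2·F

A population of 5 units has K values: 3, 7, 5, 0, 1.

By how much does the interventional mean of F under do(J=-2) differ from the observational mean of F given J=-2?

-5.6

The intervention sets J=-2 in all 5 units regardless of K. Recomputing F per unit gives 8, 16, 12, 2, 4; average 8.4.
Observing J=-2 restricts to units where J's equation naturally yields -2: K ∈ {7, 5}. In that subpopulation F = 16, 12, mean 14.
Difference = 8.4 − 14 = -5.6.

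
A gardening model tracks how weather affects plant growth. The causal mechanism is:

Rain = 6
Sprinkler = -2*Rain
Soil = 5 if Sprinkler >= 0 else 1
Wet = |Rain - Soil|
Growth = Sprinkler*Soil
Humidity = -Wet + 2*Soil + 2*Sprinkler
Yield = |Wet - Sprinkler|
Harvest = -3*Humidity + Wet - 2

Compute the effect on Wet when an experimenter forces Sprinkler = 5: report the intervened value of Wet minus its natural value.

-4

Under do(Sprinkler=5), the mechanism Sprinkler = -2*Rain is discarded; Sprinkler is fixed at 5.
Soil = 5 if Sprinkler >= 0 else 1  [with Sprinkler=5]  = 5
Wet = |Rain - Soil|  [with Rain=6, Soil=5]  = 1
Without intervention: Sprinkler = -2*Rain  [with Rain=6]  = -12; Soil = 5 if Sprinkler >= 0 else 1  [with Sprinkler=-12]  = 1; Wet = |Rain - Soil|  [with Rain=6, Soil=1]  = 5.
Change = 1 − 5 = -4.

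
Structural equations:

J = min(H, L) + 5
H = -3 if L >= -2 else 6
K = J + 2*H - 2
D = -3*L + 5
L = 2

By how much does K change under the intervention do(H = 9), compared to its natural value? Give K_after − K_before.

29

Under do(H=9), the mechanism H = -3 if L >= -2 else 6 is discarded; H is fixed at 9.
J = min(H, L) + 5  [with H=9, L=2]  = 7
K = J + 2*H - 2  [with J=7, H=9]  = 23
Without intervention: H = -3 if L >= -2 else 6  [with L=2]  = -3; J = min(H, L) + 5  [with H=-3, L=2]  = 2; K = J + 2*H - 2  [with J=2, H=-3]  = -6.
Change = 23 − (-6) = 29.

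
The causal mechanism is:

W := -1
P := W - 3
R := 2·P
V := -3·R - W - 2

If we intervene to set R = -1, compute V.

The intervention breaks the incoming arrows to R: R := 2·P no longer applies, and R = -1.
V = -3·R - W - 2  [with R=-1, W=-1]  = 2

2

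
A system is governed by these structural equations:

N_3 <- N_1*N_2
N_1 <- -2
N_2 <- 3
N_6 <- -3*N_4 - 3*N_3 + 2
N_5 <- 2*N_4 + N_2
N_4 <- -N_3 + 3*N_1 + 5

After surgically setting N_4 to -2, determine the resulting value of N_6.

26

Under do(N_4=-2), the mechanism N_4 <- -N_3 + 3*N_1 + 5 is discarded; N_4 is fixed at -2.
N_3 = N_1*N_2  [with N_1=-2, N_2=3]  = -6
N_6 = -3*N_4 - 3*N_3 + 2  [with N_4=-2, N_3=-6]  = 26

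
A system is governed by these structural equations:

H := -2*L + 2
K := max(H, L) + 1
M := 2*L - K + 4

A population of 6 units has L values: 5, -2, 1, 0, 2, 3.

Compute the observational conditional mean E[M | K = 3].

Conditioning on K=3 selects the 2 unit(s) with L ∈ {0, 2}. Their M values: 1, 5. Mean = 3.

3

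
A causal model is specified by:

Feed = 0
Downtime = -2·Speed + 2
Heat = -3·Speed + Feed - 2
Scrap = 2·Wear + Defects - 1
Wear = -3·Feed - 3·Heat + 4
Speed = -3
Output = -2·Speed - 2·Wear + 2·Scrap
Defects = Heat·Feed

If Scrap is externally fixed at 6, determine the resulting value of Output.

Intervening sets Scrap = 6 and removes its equation (Scrap = 2·Wear + Defects - 1).
Heat = -3·Speed + Feed - 2  [with Speed=-3, Feed=0]  = 7
Wear = -3·Feed - 3·Heat + 4  [with Feed=0, Heat=7]  = -17
Output = -2·Speed - 2·Wear + 2·Scrap  [with Speed=-3, Wear=-17, Scrap=6]  = 52

52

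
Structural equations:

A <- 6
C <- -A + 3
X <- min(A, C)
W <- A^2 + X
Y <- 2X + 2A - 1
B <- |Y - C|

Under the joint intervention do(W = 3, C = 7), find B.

16

The joint intervention fixes W = 3, C = 7, removing each variable's own equation.
X = min(A, C)  [with A=6, C=7]  = 6
Y = 2X + 2A - 1  [with X=6, A=6]  = 23
B = |Y - C|  [with Y=23, C=7]  = 16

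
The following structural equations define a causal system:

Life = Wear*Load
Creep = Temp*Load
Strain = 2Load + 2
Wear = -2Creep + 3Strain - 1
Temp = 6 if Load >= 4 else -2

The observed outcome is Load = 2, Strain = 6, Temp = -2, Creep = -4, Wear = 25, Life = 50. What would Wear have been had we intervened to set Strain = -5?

-8

do(Strain=-5) replaces the equation Strain = 2Load + 2 with the constant Strain = -5.
Temp = 6 if Load >= 4 else -2  [with Load=2]  = -2
Creep = Temp*Load  [with Temp=-2, Load=2]  = -4
Wear = -2Creep + 3Strain - 1  [with Creep=-4, Strain=-5]  = -8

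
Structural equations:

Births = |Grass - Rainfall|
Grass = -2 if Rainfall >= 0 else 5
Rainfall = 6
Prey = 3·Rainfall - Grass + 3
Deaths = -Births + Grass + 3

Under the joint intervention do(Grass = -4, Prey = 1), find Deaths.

-11

Under do(Grass = -4, Prey = 1), each intervened variable's structural equation is replaced by its fixed value.
Births = |Grass - Rainfall|  [with Grass=-4, Rainfall=6]  = 10
Deaths = -Births + Grass + 3  [with Births=10, Grass=-4]  = -11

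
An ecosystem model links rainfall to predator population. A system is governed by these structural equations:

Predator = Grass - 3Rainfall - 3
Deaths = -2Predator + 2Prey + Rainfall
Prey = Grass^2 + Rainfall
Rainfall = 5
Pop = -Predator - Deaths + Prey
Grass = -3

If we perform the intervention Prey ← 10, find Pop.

-36

The intervention breaks the incoming arrows to Prey: Prey = Grass^2 + Rainfall no longer applies, and Prey = 10.
Predator = Grass - 3Rainfall - 3  [with Grass=-3, Rainfall=5]  = -21
Deaths = -2Predator + 2Prey + Rainfall  [with Predator=-21, Prey=10, Rainfall=5]  = 67
Pop = -Predator - Deaths + Prey  [with Predator=-21, Deaths=67, Prey=10]  = -36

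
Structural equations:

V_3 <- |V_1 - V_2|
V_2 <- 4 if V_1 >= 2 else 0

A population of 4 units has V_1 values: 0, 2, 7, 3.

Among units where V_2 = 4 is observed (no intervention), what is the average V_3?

2

Conditioning on V_2=4 selects the 3 unit(s) with V_1 ∈ {2, 7, 3}. Their V_3 values: 2, 3, 1. Mean = 2.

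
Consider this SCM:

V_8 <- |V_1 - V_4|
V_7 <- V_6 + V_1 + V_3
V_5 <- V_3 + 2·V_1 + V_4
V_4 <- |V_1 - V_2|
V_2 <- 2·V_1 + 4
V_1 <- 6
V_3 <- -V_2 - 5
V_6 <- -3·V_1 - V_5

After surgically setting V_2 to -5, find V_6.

Under do(V_2=-5), the mechanism V_2 <- 2·V_1 + 4 is discarded; V_2 is fixed at -5.
V_3 = -V_2 - 5  [with V_2=-5]  = 0
V_4 = |V_1 - V_2|  [with V_1=6, V_2=-5]  = 11
V_5 = V_3 + 2·V_1 + V_4  [with V_3=0, V_1=6, V_4=11]  = 23
V_6 = -3·V_1 - V_5  [with V_1=6, V_5=23]  = -41

-41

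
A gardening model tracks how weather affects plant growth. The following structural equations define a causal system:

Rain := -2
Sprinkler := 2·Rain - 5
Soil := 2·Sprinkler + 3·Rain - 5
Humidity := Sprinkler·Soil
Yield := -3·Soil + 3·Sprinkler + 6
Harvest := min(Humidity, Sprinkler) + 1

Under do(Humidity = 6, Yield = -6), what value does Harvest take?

-8

The joint intervention fixes Humidity = 6, Yield = -6, removing each variable's own equation.
Sprinkler = 2·Rain - 5  [with Rain=-2]  = -9
Harvest = min(Humidity, Sprinkler) + 1  [with Humidity=6, Sprinkler=-9]  = -8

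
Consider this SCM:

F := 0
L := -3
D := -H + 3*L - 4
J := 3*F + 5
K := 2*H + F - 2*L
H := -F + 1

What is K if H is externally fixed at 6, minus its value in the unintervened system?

Intervening sets H = 6 and removes its equation (H := -F + 1).
K = 2*H + F - 2*L  [with H=6, F=0, L=-3]  = 18
Without intervention: H = -F + 1  [with F=0]  = 1; K = 2*H + F - 2*L  [with H=1, F=0, L=-3]  = 8.
Change = 18 − 8 = 10.

10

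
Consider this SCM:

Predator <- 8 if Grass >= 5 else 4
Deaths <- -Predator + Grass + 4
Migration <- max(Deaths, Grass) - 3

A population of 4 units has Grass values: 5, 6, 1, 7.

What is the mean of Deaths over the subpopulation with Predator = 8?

2

Conditioning on Predator=8 selects the 3 unit(s) with Grass ∈ {5, 6, 7}. Their Deaths values: 1, 2, 3. Mean = 2.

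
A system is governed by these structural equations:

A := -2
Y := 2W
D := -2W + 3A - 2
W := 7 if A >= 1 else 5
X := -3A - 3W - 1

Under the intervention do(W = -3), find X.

The intervention breaks the incoming arrows to W: W := 7 if A >= 1 else 5 no longer applies, and W = -3.
X = -3A - 3W - 1  [with A=-2, W=-3]  = 14

14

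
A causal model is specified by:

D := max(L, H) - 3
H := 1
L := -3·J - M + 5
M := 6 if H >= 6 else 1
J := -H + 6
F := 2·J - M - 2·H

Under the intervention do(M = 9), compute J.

5

The intervention breaks the incoming arrows to M: M := 6 if H >= 6 else 1 no longer applies, and M = 9.
Since J is not a descendant of the intervened variable, it is unaffected.
J = -H + 6  [with H=1]  = 5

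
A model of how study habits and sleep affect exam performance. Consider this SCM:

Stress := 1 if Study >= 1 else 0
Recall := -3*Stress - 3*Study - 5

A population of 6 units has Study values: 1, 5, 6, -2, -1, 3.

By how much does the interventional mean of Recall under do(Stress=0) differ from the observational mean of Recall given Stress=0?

-10.5

Under do(Stress=0), Stress's equation is replaced by Stress=0 for every unit. Per-unit Recall: -8, -20, -23, 1, -2, -14. Mean = -11.
E[Recall|Stress=0] averages over only the 2 units with Stress=0 (Study = -2, -1): Recall = 1, -2, mean -0.5.
Difference = -11 − (-0.5) = -10.5.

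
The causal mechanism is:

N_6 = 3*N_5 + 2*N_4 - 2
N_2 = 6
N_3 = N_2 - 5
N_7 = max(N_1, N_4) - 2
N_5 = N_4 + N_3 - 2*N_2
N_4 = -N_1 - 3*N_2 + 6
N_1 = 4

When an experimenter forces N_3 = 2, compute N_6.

-112

The intervention breaks the incoming arrows to N_3: N_3 = N_2 - 5 no longer applies, and N_3 = 2.
N_4 = -N_1 - 3*N_2 + 6  [with N_1=4, N_2=6]  = -16
N_5 = N_4 + N_3 - 2*N_2  [with N_4=-16, N_3=2, N_2=6]  = -26
N_6 = 3*N_5 + 2*N_4 - 2  [with N_5=-26, N_4=-16]  = -112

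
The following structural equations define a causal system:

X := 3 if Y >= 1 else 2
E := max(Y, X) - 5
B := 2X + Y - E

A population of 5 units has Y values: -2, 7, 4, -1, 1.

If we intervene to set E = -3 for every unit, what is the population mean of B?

10

do(E=-3) breaks E's dependence on Y. With E=-3 fixed, B across the units is 5, 16, 13, 6, 10, mean 10.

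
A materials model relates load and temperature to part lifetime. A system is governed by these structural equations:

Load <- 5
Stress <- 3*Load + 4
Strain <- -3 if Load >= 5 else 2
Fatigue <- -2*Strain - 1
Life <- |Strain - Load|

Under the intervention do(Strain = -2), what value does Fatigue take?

The intervention breaks the incoming arrows to Strain: Strain <- -3 if Load >= 5 else 2 no longer applies, and Strain = -2.
Fatigue = -2*Strain - 1  [with Strain=-2]  = 3

3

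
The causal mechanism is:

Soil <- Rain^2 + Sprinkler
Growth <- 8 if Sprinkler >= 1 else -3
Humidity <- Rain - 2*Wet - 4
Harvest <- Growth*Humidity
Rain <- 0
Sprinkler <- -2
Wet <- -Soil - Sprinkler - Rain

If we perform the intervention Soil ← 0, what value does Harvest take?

24

The intervention breaks the incoming arrows to Soil: Soil <- Rain^2 + Sprinkler no longer applies, and Soil = 0.
Wet = -Soil - Sprinkler - Rain  [with Soil=0, Sprinkler=-2, Rain=0]  = 2
Growth = 8 if Sprinkler >= 1 else -3  [with Sprinkler=-2]  = -3
Humidity = Rain - 2*Wet - 4  [with Rain=0, Wet=2]  = -8
Harvest = Growth*Humidity  [with Growth=-3, Humidity=-8]  = 24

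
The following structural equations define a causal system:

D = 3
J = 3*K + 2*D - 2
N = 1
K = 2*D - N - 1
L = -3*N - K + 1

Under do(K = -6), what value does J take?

do(K=-6) replaces the equation K = 2*D - N - 1 with the constant K = -6.
J = 3*K + 2*D - 2  [with K=-6, D=3]  = -14

-14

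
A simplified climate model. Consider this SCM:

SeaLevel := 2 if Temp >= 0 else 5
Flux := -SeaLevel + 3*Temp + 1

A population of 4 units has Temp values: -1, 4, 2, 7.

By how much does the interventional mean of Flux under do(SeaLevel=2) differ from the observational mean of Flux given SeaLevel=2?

-4

do(SeaLevel=2) breaks SeaLevel's dependence on Temp. With SeaLevel=2 fixed, Flux across the units is -4, 11, 5, 20, mean 8.
Conditioning on SeaLevel=2 selects the 3 unit(s) with Temp ∈ {4, 2, 7}. Their Flux values: 11, 5, 20. Mean = 12.
Difference = 8 − 12 = -4.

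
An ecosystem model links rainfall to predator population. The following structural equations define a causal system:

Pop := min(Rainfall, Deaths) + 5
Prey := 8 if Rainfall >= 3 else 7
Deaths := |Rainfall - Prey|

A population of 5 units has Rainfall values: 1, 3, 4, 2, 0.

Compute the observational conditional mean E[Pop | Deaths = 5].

Observing Deaths=5 restricts to units where Deaths's equation naturally yields 5: Rainfall ∈ {3, 2}. In that subpopulation Pop = 8, 7, mean 7.5.

7.5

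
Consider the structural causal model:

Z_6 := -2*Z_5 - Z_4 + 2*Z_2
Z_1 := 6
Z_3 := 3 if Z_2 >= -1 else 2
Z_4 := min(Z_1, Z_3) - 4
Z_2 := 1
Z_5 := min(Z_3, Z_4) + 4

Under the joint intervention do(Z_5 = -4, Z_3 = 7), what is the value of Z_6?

The joint intervention fixes Z_5 = -4, Z_3 = 7, removing each variable's own equation.
Z_4 = min(Z_1, Z_3) - 4  [with Z_1=6, Z_3=7]  = 2
Z_6 = -2*Z_5 - Z_4 + 2*Z_2  [with Z_5=-4, Z_4=2, Z_2=1]  = 8

8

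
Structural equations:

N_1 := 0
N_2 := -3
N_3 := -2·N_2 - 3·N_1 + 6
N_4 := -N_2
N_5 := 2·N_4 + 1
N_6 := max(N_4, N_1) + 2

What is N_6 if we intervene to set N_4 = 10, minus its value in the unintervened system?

Under do(N_4=10), the mechanism N_4 := -N_2 is discarded; N_4 is fixed at 10.
N_6 = max(N_4, N_1) + 2  [with N_4=10, N_1=0]  = 12
Without intervention: N_4 = -N_2  [with N_2=-3]  = 3; N_6 = max(N_4, N_1) + 2  [with N_4=3, N_1=0]  = 5.
Change = 12 − 5 = 7.

7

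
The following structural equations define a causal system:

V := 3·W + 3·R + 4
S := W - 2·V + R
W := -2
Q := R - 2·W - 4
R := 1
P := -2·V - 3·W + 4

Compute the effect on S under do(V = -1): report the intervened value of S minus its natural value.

The intervention breaks the incoming arrows to V: V := 3·W + 3·R + 4 no longer applies, and V = -1.
S = W - 2·V + R  [with W=-2, V=-1, R=1]  = 1
Without intervention: V = 3·W + 3·R + 4  [with W=-2, R=1]  = 1; S = W - 2·V + R  [with W=-2, V=1, R=1]  = -3.
Change = 1 − (-3) = 4.

4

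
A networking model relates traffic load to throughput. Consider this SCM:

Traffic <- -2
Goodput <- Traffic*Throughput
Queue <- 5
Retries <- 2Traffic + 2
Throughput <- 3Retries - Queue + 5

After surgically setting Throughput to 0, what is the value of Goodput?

Intervening sets Throughput = 0 and removes its equation (Throughput <- 3Retries - Queue + 5).
Goodput = Traffic*Throughput  [with Traffic=-2, Throughput=0]  = 0

0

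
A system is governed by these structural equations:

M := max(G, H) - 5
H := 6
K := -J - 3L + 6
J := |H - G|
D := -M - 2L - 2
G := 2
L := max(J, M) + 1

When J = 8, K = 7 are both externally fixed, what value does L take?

Setting J = 8, K = 7 by intervention discards those variables' equations.
M = max(G, H) - 5  [with G=2, H=6]  = 1
L = max(J, M) + 1  [with J=8, M=1]  = 9

9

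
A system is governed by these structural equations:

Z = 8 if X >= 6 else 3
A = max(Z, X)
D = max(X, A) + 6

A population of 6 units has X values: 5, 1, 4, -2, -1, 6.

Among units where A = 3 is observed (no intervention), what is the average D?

9

Observing A=3 restricts to units where A's equation naturally yields 3: X ∈ {1, -2, -1}. In that subpopulation D = 9, 9, 9, mean 9.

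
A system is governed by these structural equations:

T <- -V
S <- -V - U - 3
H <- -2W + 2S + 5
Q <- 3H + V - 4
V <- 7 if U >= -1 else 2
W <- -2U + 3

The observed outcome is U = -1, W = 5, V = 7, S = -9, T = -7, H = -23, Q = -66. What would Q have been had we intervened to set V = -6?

The intervention breaks the incoming arrows to V: V <- 7 if U >= -1 else 2 no longer applies, and V = -6.
W = -2U + 3  [with U=-1]  = 5
S = -V - U - 3  [with V=-6, U=-1]  = 4
H = -2W + 2S + 5  [with W=5, S=4]  = 3
Q = 3H + V - 4  [with H=3, V=-6]  = -1

-1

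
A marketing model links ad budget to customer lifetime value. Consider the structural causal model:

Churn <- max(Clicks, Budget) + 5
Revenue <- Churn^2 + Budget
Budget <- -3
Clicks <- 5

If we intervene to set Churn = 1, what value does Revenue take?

The intervention breaks the incoming arrows to Churn: Churn <- max(Clicks, Budget) + 5 no longer applies, and Churn = 1.
Revenue = Churn^2 + Budget  [with Churn=1, Budget=-3]  = -2

-2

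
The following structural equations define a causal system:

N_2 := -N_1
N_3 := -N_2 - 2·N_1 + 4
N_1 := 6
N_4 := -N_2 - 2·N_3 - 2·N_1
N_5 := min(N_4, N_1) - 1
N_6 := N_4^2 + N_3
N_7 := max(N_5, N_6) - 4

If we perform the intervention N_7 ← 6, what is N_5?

The intervention breaks the incoming arrows to N_7: N_7 := max(N_5, N_6) - 4 no longer applies, and N_7 = 6.
N_5 is not downstream of the intervention, so its value is determined by the original equations.
N_2 = -N_1  [with N_1=6]  = -6
N_3 = -N_2 - 2·N_1 + 4  [with N_2=-6, N_1=6]  = -2
N_4 = -N_2 - 2·N_3 - 2·N_1  [with N_2=-6, N_3=-2, N_1=6]  = -2
N_5 = min(N_4, N_1) - 1  [with N_4=-2, N_1=6]  = -3

-3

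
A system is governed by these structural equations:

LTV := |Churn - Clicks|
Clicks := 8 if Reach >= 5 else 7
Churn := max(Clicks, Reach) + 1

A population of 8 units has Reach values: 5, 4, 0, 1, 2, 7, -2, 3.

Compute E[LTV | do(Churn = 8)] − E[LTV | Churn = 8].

The intervention sets Churn=8 in all 8 units regardless of Reach. Recomputing LTV per unit gives 0, 1, 1, 1, 1, 0, 1, 1; average 0.75.
Observing Churn=8 restricts to units where Churn's equation naturally yields 8: Reach ∈ {4, 0, 1, 2, -2, 3}. In that subpopulation LTV = 1, 1, 1, 1, 1, 1, mean 1.
Difference = 0.75 − 1 = -0.25.

-0.25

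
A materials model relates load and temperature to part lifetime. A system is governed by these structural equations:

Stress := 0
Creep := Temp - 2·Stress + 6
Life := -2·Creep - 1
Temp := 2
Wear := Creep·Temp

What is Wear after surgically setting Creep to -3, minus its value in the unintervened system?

-22

The intervention breaks the incoming arrows to Creep: Creep := Temp - 2·Stress + 6 no longer applies, and Creep = -3.
Wear = Creep·Temp  [with Creep=-3, Temp=2]  = -6
Without intervention: Creep = Temp - 2·Stress + 6  [with Temp=2, Stress=0]  = 8; Wear = Creep·Temp  [with Creep=8, Temp=2]  = 16.
Change = -6 − 16 = -22.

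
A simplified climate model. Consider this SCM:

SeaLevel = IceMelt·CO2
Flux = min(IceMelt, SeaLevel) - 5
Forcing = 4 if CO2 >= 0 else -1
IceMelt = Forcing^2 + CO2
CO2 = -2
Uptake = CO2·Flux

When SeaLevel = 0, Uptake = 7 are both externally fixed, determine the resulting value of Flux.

Setting SeaLevel = 0, Uptake = 7 by intervention discards those variables' equations.
Forcing = 4 if CO2 >= 0 else -1  [with CO2=-2]  = -1
IceMelt = Forcing^2 + CO2  [with Forcing=-1, CO2=-2]  = -1
Flux = min(IceMelt, SeaLevel) - 5  [with IceMelt=-1, SeaLevel=0]  = -6

-6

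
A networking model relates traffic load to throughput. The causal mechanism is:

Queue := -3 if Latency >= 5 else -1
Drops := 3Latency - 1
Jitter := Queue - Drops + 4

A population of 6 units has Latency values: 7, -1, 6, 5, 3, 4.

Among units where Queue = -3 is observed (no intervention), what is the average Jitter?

-16

Observing Queue=-3 restricts to units where Queue's equation naturally yields -3: Latency ∈ {7, 6, 5}. In that subpopulation Jitter = -19, -16, -13, mean -16.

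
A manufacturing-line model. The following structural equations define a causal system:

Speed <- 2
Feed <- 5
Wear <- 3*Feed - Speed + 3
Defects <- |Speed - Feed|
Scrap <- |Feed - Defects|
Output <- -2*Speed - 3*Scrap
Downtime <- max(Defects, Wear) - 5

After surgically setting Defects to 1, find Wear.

Under do(Defects=1), the mechanism Defects <- |Speed - Feed| is discarded; Defects is fixed at 1.
Since Wear is not a descendant of the intervened variable, it is unaffected.
Wear = 3*Feed - Speed + 3  [with Feed=5, Speed=2]  = 16

16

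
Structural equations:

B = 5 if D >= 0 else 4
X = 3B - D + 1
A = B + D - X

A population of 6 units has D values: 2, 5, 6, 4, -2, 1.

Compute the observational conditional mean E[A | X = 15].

Observing X=15 restricts to units where X's equation naturally yields 15: D ∈ {-2, 1}. In that subpopulation A = -13, -9, mean -11.

-11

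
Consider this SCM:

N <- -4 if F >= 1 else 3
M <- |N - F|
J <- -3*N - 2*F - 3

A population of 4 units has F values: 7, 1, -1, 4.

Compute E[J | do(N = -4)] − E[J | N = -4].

Under do(N=-4), N's equation is replaced by N=-4 for every unit. Per-unit J: -5, 7, 11, 1. Mean = 3.5.
Observing N=-4 restricts to units where N's equation naturally yields -4: F ∈ {7, 1, 4}. In that subpopulation J = -5, 7, 1, mean 1.
Difference = 3.5 − 1 = 2.5.

2.5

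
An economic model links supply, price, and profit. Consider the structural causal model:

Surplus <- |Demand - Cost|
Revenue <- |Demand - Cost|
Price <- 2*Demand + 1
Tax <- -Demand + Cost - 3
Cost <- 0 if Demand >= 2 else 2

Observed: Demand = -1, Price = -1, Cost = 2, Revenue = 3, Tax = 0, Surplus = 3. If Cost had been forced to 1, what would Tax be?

-1

do(Cost=1) replaces the equation Cost <- 0 if Demand >= 2 else 2 with the constant Cost = 1.
Tax = -Demand + Cost - 3  [with Demand=-1, Cost=1]  = -1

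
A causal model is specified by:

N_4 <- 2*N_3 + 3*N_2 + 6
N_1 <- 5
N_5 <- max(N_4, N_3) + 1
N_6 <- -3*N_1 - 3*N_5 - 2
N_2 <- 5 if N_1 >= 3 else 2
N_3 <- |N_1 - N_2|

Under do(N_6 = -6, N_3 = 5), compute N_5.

32

Under do(N_6 = -6, N_3 = 5), each intervened variable's structural equation is replaced by its fixed value.
N_2 = 5 if N_1 >= 3 else 2  [with N_1=5]  = 5
N_4 = 2*N_3 + 3*N_2 + 6  [with N_3=5, N_2=5]  = 31
N_5 = max(N_4, N_3) + 1  [with N_4=31, N_3=5]  = 32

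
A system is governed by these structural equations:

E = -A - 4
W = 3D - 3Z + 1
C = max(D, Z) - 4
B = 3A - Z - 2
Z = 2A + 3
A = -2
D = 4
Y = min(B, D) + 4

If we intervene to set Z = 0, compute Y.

-4

The intervention breaks the incoming arrows to Z: Z = 2A + 3 no longer applies, and Z = 0.
B = 3A - Z - 2  [with A=-2, Z=0]  = -8
Y = min(B, D) + 4  [with B=-8, D=4]  = -4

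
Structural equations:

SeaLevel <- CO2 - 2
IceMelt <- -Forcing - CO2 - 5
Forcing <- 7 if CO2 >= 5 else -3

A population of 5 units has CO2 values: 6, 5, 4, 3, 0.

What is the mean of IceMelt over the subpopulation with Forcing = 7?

-17.5

E[IceMelt|Forcing=7] averages over only the 2 units with Forcing=7 (CO2 = 6, 5): IceMelt = -18, -17, mean -17.5.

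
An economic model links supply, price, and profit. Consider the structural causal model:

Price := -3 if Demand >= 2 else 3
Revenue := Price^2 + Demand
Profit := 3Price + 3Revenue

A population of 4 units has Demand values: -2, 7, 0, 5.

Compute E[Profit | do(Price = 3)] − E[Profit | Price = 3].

10.5

Every unit gets Price=3 under the intervention. Profit values become 30, 57, 36, 51; E[Profit|do(Price=3)] = 43.5.
E[Profit|Price=3] averages over only the 2 units with Price=3 (Demand = -2, 0): Profit = 30, 36, mean 33.
Difference = 43.5 − 33 = 10.5.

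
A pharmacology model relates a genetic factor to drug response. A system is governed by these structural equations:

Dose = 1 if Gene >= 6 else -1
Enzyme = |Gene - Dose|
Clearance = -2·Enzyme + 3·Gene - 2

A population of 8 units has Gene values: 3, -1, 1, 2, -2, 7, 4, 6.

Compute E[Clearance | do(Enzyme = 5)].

-4.5

Every unit gets Enzyme=5 under the intervention. Clearance values become -3, -15, -9, -6, -18, 9, 0, 6; E[Clearance|do(Enzyme=5)] = -4.5.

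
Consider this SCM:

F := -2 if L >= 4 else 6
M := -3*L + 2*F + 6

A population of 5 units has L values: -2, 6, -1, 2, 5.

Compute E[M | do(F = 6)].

12

The intervention sets F=6 in all 5 units regardless of L. Recomputing M per unit gives 24, 0, 21, 12, 3; average 12.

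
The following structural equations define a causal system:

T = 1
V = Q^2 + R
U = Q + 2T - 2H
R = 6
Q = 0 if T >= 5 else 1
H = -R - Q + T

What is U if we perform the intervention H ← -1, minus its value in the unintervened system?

-10

Under do(H=-1), the mechanism H = -R - Q + T is discarded; H is fixed at -1.
Q = 0 if T >= 5 else 1  [with T=1]  = 1
U = Q + 2T - 2H  [with Q=1, T=1, H=-1]  = 5
Without intervention: Q = 0 if T >= 5 else 1  [with T=1]  = 1; H = -R - Q + T  [with R=6, Q=1, T=1]  = -6; U = Q + 2T - 2H  [with Q=1, T=1, H=-6]  = 15.
Change = 5 − 15 = -10.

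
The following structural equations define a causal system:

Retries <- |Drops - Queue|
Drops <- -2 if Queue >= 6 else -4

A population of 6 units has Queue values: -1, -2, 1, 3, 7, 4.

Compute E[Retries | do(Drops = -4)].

6

Under do(Drops=-4), Drops's equation is replaced by Drops=-4 for every unit. Per-unit Retries: 3, 2, 5, 7, 11, 8. Mean = 6.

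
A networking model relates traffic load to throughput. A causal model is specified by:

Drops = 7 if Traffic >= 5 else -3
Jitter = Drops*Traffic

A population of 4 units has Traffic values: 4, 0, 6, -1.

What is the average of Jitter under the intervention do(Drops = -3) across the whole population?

-6.75

do(Drops=-3) breaks Drops's dependence on Traffic. With Drops=-3 fixed, Jitter across the units is -12, 0, -18, 3, mean -6.75.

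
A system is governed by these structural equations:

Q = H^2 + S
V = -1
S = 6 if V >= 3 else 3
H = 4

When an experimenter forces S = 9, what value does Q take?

The intervention breaks the incoming arrows to S: S = 6 if V >= 3 else 3 no longer applies, and S = 9.
Q = H^2 + S  [with H=4, S=9]  = 25

25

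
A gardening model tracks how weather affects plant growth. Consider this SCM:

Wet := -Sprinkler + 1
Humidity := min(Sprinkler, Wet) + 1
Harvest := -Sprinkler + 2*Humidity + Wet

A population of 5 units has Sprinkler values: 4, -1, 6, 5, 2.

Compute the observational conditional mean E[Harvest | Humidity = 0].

0

Conditioning on Humidity=0 selects the 2 unit(s) with Sprinkler ∈ {-1, 2}. Their Harvest values: 3, -3. Mean = 0.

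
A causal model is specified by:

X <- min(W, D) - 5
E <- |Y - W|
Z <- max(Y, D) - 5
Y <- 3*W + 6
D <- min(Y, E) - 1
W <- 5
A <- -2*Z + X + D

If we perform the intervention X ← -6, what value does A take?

-23

Intervening sets X = -6 and removes its equation (X <- min(W, D) - 5).
Y = 3*W + 6  [with W=5]  = 21
E = |Y - W|  [with Y=21, W=5]  = 16
D = min(Y, E) - 1  [with Y=21, E=16]  = 15
Z = max(Y, D) - 5  [with Y=21, D=15]  = 16
A = -2*Z + X + D  [with Z=16, X=-6, D=15]  = -23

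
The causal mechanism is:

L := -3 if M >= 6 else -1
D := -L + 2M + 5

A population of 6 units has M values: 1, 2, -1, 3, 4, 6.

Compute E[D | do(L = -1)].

Every unit gets L=-1 under the intervention. D values become 8, 10, 4, 12, 14, 18; E[D|do(L=-1)] = 11.

11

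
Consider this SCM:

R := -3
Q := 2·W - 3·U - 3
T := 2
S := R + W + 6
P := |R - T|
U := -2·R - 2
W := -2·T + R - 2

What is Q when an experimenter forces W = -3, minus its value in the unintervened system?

The intervention breaks the incoming arrows to W: W := -2·T + R - 2 no longer applies, and W = -3.
U = -2·R - 2  [with R=-3]  = 4
Q = 2·W - 3·U - 3  [with W=-3, U=4]  = -21
Without intervention: W = -2·T + R - 2  [with T=2, R=-3]  = -9; U = -2·R - 2  [with R=-3]  = 4; Q = 2·W - 3·U - 3  [with W=-9, U=4]  = -33.
Change = -21 − (-33) = 12.

12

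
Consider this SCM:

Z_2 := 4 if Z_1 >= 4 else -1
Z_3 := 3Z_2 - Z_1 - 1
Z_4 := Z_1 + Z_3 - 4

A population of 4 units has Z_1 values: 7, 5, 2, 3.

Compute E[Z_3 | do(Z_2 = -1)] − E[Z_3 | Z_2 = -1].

-1.75

Every unit gets Z_2=-1 under the intervention. Z_3 values become -11, -9, -6, -7; E[Z_3|do(Z_2=-1)] = -8.25.
Conditioning on Z_2=-1 selects the 2 unit(s) with Z_1 ∈ {2, 3}. Their Z_3 values: -6, -7. Mean = -6.5.
Difference = -8.25 − (-6.5) = -1.75.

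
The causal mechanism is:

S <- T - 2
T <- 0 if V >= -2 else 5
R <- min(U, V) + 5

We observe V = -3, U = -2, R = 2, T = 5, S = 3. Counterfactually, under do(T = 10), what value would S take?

Intervening sets T = 10 and removes its equation (T <- 0 if V >= -2 else 5).
S = T - 2  [with T=10]  = 8

8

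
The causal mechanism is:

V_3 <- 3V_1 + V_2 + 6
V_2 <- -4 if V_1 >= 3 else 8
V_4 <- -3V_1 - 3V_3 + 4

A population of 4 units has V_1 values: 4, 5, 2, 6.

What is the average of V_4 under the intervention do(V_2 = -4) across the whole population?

The intervention sets V_2=-4 in all 4 units regardless of V_1. Recomputing V_4 per unit gives -50, -62, -26, -74; average -53.

-53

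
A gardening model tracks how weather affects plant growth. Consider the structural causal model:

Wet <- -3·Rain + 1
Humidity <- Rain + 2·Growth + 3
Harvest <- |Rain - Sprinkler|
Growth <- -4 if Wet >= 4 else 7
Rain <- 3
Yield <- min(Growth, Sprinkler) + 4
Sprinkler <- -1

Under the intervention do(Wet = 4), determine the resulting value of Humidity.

-2

do(Wet=4) replaces the equation Wet <- -3·Rain + 1 with the constant Wet = 4.
Growth = -4 if Wet >= 4 else 7  [with Wet=4]  = -4
Humidity = Rain + 2·Growth + 3  [with Rain=3, Growth=-4]  = -2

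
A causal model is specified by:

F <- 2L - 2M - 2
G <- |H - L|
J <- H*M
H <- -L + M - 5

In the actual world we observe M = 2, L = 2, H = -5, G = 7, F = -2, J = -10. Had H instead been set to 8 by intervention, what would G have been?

6

The intervention breaks the incoming arrows to H: H <- -L + M - 5 no longer applies, and H = 8.
G = |H - L|  [with H=8, L=2]  = 6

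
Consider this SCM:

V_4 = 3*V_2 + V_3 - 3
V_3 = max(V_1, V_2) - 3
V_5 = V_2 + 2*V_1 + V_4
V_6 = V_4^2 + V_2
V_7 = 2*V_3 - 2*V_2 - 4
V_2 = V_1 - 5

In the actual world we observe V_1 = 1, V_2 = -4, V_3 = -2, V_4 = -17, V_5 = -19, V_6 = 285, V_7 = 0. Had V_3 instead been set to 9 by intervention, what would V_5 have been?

do(V_3=9) replaces the equation V_3 = max(V_1, V_2) - 3 with the constant V_3 = 9.
V_2 = V_1 - 5  [with V_1=1]  = -4
V_4 = 3*V_2 + V_3 - 3  [with V_2=-4, V_3=9]  = -6
V_5 = V_2 + 2*V_1 + V_4  [with V_2=-4, V_1=1, V_4=-6]  = -8

-8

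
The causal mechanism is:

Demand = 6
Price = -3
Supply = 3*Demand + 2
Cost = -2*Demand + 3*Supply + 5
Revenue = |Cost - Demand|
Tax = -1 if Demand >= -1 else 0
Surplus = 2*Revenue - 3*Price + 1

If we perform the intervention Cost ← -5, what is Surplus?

32

The intervention breaks the incoming arrows to Cost: Cost = -2*Demand + 3*Supply + 5 no longer applies, and Cost = -5.
Revenue = |Cost - Demand|  [with Cost=-5, Demand=6]  = 11
Surplus = 2*Revenue - 3*Price + 1  [with Revenue=11, Price=-3]  = 32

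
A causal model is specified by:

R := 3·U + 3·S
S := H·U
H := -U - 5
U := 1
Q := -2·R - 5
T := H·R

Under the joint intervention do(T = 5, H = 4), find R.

Setting T = 5, H = 4 by intervention discards those variables' equations.
S = H·U  [with H=4, U=1]  = 4
R = 3·U + 3·S  [with U=1, S=4]  = 15

15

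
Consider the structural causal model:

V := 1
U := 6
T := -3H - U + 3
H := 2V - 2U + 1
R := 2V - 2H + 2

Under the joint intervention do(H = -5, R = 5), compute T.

12

Setting H = -5, R = 5 by intervention discards those variables' equations.
T = -3H - U + 3  [with H=-5, U=6]  = 12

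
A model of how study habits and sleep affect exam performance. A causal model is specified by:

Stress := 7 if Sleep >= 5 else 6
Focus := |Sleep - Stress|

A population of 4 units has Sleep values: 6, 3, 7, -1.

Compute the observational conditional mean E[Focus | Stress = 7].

E[Focus|Stress=7] averages over only the 2 units with Stress=7 (Sleep = 6, 7): Focus = 1, 0, mean 0.5.

0.5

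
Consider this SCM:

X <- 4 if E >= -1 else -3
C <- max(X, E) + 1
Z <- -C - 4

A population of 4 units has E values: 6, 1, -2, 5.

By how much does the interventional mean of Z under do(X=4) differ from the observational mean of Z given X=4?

do(X=4) breaks X's dependence on E. With X=4 fixed, Z across the units is -11, -9, -9, -10, mean -9.75.
Observing X=4 restricts to units where X's equation naturally yields 4: E ∈ {6, 1, 5}. In that subpopulation Z = -11, -9, -10, mean -10.
Difference = -9.75 − (-10) = 0.25.

0.25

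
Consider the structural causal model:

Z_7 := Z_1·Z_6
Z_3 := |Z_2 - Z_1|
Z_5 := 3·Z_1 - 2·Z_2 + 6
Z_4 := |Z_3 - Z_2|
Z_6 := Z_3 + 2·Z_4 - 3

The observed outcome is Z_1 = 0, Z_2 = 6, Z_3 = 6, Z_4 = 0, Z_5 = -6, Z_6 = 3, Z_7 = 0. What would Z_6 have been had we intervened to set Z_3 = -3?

12

The intervention breaks the incoming arrows to Z_3: Z_3 := |Z_2 - Z_1| no longer applies, and Z_3 = -3.
Z_4 = |Z_3 - Z_2|  [with Z_3=-3, Z_2=6]  = 9
Z_6 = Z_3 + 2·Z_4 - 3  [with Z_3=-3, Z_4=9]  = 12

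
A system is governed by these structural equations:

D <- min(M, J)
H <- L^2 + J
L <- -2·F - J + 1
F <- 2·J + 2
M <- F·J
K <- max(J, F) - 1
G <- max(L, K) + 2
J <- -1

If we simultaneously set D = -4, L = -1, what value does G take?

Setting D = -4, L = -1 by intervention discards those variables' equations.
F = 2·J + 2  [with J=-1]  = 0
K = max(J, F) - 1  [with J=-1, F=0]  = -1
G = max(L, K) + 2  [with L=-1, K=-1]  = 1

1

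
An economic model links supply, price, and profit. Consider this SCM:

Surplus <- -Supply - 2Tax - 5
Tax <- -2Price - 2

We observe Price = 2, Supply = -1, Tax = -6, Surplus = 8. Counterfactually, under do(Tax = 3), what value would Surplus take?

-10

The intervention breaks the incoming arrows to Tax: Tax <- -2Price - 2 no longer applies, and Tax = 3.
Surplus = -Supply - 2Tax - 5  [with Supply=-1, Tax=3]  = -10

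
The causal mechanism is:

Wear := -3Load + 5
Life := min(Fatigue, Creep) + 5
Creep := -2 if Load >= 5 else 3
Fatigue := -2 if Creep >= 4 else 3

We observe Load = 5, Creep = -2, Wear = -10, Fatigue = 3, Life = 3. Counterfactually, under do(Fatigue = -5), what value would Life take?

0

Intervening sets Fatigue = -5 and removes its equation (Fatigue := -2 if Creep >= 4 else 3).
Creep = -2 if Load >= 5 else 3  [with Load=5]  = -2
Life = min(Fatigue, Creep) + 5  [with Fatigue=-5, Creep=-2]  = 0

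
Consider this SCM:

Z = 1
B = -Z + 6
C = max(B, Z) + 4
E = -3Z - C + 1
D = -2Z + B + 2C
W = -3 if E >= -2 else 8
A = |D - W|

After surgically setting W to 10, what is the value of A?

11

Intervening sets W = 10 and removes its equation (W = -3 if E >= -2 else 8).
B = -Z + 6  [with Z=1]  = 5
C = max(B, Z) + 4  [with B=5, Z=1]  = 9
D = -2Z + B + 2C  [with Z=1, B=5, C=9]  = 21
A = |D - W|  [with D=21, W=10]  = 11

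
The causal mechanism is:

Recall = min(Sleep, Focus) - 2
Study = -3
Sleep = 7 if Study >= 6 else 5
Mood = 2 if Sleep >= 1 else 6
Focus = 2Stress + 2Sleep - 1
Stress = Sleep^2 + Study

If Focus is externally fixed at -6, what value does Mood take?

2

Intervening sets Focus = -6 and removes its equation (Focus = 2Stress + 2Sleep - 1).
No directed path runs from Focus to Mood, so Mood keeps its natural value.
Sleep = 7 if Study >= 6 else 5  [with Study=-3]  = 5
Mood = 2 if Sleep >= 1 else 6  [with Sleep=5]  = 2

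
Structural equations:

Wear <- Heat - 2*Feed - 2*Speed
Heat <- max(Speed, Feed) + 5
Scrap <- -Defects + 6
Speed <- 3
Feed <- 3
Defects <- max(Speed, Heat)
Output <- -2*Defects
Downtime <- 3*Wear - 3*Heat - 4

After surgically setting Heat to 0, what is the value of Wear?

The intervention breaks the incoming arrows to Heat: Heat <- max(Speed, Feed) + 5 no longer applies, and Heat = 0.
Wear = Heat - 2*Feed - 2*Speed  [with Heat=0, Feed=3, Speed=3]  = -12

-12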